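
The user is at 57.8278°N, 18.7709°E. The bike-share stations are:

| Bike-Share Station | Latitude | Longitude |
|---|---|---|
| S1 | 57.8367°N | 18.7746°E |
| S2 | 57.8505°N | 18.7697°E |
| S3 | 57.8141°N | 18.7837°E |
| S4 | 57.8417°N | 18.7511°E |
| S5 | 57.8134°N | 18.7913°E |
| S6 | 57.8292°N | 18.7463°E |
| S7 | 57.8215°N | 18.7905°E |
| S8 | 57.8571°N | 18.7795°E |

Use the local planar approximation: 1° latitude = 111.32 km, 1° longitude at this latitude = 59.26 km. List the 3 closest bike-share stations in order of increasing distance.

S1, S7, S6

Distances from 57.8278°N, 18.7709°E:
S1: √((0.0089·111.32)² + (0.0037·59.26)²) = √(0.981582 + 0.048076) = 1.0147 km
S2: √((0.0227·111.32)² + (-0.0012·59.26)²) = √(6.385547 + 0.005057) = 2.5280 km
S3: √((-0.0137·111.32)² + (0.0128·59.26)²) = √(2.325881 + 0.575365) = 1.7033 km
S4: √((0.0139·111.32)² + (-0.0198·59.26)²) = √(2.394286 + 1.376746) = 1.9419 km
S5: √((-0.0144·111.32)² + (0.0204·59.26)²) = √(2.569635 + 1.461449) = 2.0078 km
S6: √((0.0014·111.32)² + (-0.0246·59.26)²) = √(0.024289 + 2.125169) = 1.4661 km
S7: √((-0.0063·111.32)² + (0.0196·59.26)²) = √(0.491844 + 1.349073) = 1.3568 km
S8: √((0.0293·111.32)² + (0.0086·59.26)²) = √(10.638530 + 0.259729) = 3.3013 km
Sorted: S1 (1.0147 km) < S7 (1.3568 km) < S6 (1.4661 km) < S3 (1.7033 km) < S4 (1.9419 km) < …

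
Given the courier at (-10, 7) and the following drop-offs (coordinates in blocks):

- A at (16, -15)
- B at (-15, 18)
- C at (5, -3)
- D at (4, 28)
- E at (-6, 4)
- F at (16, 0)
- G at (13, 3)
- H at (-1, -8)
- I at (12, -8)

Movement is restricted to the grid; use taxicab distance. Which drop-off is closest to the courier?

E

Distances from (-10, 7):
A: 48 blocks
B: 16 blocks
C: 25 blocks
D: 35 blocks
E: 7 blocks
F: 33 blocks
G: 27 blocks
H: 24 blocks
I: 37 blocks
Minimum: E at 7 blocks.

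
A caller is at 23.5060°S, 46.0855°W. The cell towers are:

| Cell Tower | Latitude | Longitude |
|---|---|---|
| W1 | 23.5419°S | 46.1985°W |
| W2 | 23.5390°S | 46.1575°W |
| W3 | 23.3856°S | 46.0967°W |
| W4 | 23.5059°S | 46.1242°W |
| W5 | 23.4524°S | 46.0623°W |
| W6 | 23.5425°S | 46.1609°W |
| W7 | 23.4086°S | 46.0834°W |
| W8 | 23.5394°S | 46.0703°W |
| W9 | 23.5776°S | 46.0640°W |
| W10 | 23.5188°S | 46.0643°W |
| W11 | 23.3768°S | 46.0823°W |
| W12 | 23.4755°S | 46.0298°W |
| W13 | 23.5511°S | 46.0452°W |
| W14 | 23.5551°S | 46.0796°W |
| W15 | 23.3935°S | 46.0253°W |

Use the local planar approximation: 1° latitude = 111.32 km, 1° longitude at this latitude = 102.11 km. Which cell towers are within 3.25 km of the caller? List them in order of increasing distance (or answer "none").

W10

Distances from 23.5060°S, 46.0855°W:
W1: √((-0.0359·111.32)² + (-0.1130·102.11)²) = √(15.971117 + 133.135367) = 12.2109 km
W2: √((-0.0330·111.32)² + (-0.0720·102.11)²) = √(13.495043 + 54.050728) = 8.2186 km
W3: √((0.1204·111.32)² + (-0.0112·102.11)²) = √(179.638479 + 1.307894) = 13.4516 km
W4: √((0.0001·111.32)² + (-0.0387·102.11)²) = √(0.000124 + 15.615593) = 3.9517 km
W5: √((0.0536·111.32)² + (0.0232·102.11)²) = √(35.602129 + 5.611934) = 6.4198 km
W6: √((-0.0365·111.32)² + (-0.0754·102.11)²) = √(16.509432 + 59.276048) = 8.7055 km
W7: √((0.0974·111.32)² + (0.0021·102.11)²) = √(117.561281 + 0.045981) = 10.8447 km
W8: √((-0.0334·111.32)² + (0.0152·102.11)²) = √(13.824178 + 2.408927) = 4.0290 km
W9: √((-0.0716·111.32)² + (0.0215·102.11)²) = √(63.529062 + 4.819627) = 8.2673 km
W10: √((-0.0128·111.32)² + (0.0212·102.11)²) = √(2.030329 + 4.686065) = 2.5916 km
W11: √((0.1292·111.32)² + (0.0032·102.11)²) = √(206.857572 + 0.106767) = 14.3863 km
W12: √((0.0305·111.32)² + (0.0557·102.11)²) = √(11.527790 + 32.347963) = 6.6239 km
W13: √((-0.0451·111.32)² + (0.0403·102.11)²) = √(25.205742 + 16.933497) = 6.4915 km
W14: √((-0.0491·111.32)² + (0.0059·102.11)²) = √(29.875101 + 0.362945) = 5.4989 km
W15: √((0.1125·111.32)² + (0.0602·102.11)²) = √(156.838052 + 37.785879) = 13.9508 km
Threshold 3.25 km: W10 (2.5916 km) is within range.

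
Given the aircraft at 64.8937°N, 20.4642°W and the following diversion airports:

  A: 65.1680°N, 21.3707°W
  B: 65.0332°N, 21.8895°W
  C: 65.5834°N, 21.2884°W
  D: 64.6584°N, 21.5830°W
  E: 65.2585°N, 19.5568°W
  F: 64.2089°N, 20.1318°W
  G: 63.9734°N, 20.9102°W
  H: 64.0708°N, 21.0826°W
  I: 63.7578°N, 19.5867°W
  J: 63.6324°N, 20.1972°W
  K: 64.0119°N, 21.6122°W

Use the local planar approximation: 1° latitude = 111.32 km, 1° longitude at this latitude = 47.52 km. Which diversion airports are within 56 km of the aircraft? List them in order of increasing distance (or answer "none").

A

Distances from 64.8937°N, 20.4642°W:
A: √((0.2743·111.32)² + (-0.9065·47.52)²) = √(932.390866 + 1855.617591) = 52.8016 km
B: √((0.1395·111.32)² + (-1.4253·47.52)²) = √(241.154189 + 4587.387578) = 69.4877 km
C: √((0.6897·111.32)² + (-0.8242·47.52)²) = √(5894.769765 + 1533.974303) = 86.1902 km
D: √((-0.2353·111.32)² + (-1.1188·47.52)²) = √(686.104471 + 2826.557205) = 59.2677 km
E: √((0.3648·111.32)² + (0.9074·47.52)²) = √(1649.134414 + 1859.304044) = 59.2321 km
F: √((-0.6848·111.32)² + (0.3324·47.52)²) = √(5811.308066 + 249.502496) = 77.8512 km
G: √((-0.9203·111.32)² + (-0.4460·47.52)²) = √(10495.550905 + 449.182245) = 104.6171 km
H: √((-0.8229·111.32)² + (-0.6184·47.52)²) = √(8391.517797 + 863.558624) = 96.2033 km
I: √((-1.1359·111.32)² + (0.8775·47.52)²) = √(15989.194828 + 1738.789921) = 133.1465 km
J: √((-1.2613·111.32)² + (0.2670·47.52)²) = √(19714.382875 + 160.981284) = 140.9800 km
K: √((-0.8818·111.32)² + (-1.1480·47.52)²) = √(9635.773532 + 2976.025445) = 112.3023 km
Threshold 56 km: A (52.8016 km) is within range.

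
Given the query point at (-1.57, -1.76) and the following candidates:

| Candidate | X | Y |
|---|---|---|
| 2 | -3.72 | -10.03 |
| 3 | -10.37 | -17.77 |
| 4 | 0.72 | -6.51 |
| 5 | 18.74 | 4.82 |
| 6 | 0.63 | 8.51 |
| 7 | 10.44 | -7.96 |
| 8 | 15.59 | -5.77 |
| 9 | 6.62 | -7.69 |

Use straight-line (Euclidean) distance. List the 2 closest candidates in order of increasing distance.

Distances from (-1.57, -1.76):
2: 8.54
3: 18.27
4: 5.27
5: 21.35
6: 10.50
7: 13.52
8: 17.62
9: 10.11
Sorted: 4 (5.27) < 2 (8.54) < 9 (10.11) < 6 (10.50) < …

4, 2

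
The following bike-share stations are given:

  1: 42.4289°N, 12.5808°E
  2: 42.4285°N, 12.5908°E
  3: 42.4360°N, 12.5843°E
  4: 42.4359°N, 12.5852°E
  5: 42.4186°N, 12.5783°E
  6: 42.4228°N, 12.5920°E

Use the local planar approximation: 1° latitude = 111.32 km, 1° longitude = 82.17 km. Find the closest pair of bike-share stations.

3 and 4

Pairwise distances:
1–2: 0.8229 km
1–3: 0.8411 km
1–4: 0.8590 km
1–5: 1.1649 km
1–6: 1.1437 km
2–3: 0.9911 km
2–4: 0.9436 km
2–5: 1.5065 km
2–6: 0.6421 km
3–4: 0.0748 km
3–5: 1.9987 km
3–6: 1.5999 km
4–5: 2.0076 km
4–6: 1.5617 km
5–6: 1.2190 km
Closest pair: 3–4 at 0.0748 km.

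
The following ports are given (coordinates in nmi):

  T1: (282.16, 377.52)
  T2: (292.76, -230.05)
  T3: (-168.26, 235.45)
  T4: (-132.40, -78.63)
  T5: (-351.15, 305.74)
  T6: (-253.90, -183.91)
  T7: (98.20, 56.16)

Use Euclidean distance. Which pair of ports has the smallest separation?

Pairwise distances:
T1–T2: 607.66 nmi
T1–T3: 472.29 nmi
T1–T4: 616.39 nmi
T1–T5: 637.36 nmi
T1–T6: 776.25 nmi
T1–T7: 370.29 nmi
T2–T3: 655.16 nmi
T2–T4: 451.32 nmi
T2–T5: 837.67 nmi
T2–T6: 548.60 nmi
T2–T7: 346.08 nmi
T3–T4: 316.12 nmi
T3–T5: 195.93 nmi
T3–T6: 428.02 nmi
T3–T7: 321.16 nmi
T4–T5: 442.26 nmi
T4–T6: 160.77 nmi
T4–T7: 267.10 nmi
T5–T6: 499.21 nmi
T5–T7: 514.01 nmi
T6–T7: 426.15 nmi
Closest pair: T4–T6 at 160.77 nmi.

T4 and T6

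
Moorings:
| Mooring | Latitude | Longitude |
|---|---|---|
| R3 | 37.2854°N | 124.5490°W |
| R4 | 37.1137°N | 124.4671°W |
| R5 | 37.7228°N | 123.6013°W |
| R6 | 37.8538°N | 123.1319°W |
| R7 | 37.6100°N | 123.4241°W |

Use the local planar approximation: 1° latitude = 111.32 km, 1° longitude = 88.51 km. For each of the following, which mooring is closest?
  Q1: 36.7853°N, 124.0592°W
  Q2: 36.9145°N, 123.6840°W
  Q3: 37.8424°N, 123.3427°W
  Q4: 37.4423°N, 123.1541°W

Q1→R4; Q2→R4; Q3→R6; Q4→R7

Q1 at 36.7853°N, 124.0592°W:
  R3: 70.5598 km
  R4: 51.3799 km
  R5: 111.9558 km
  R6: 144.5143 km
  R7: 107.6482 km
  → nearest: R4 (51.3799 km)
Q2 at 36.9145°N, 123.6840°W:
  R3: 86.9848 km
  R4: 72.7730 km
  R5: 90.2772 km
  R6: 115.4180 km
  R7: 80.7682 km
  → nearest: R4 (72.7730 km)
Q3 at 37.8424°N, 123.3427°W:
  R3: 123.4682 km
  R4: 128.3925 km
  R5: 26.4793 km
  R6: 18.7010 km
  R7: 26.8553 km
  → nearest: R6 (18.7010 km)
Q4 at 37.4423°N, 123.1541°W:
  R3: 124.6919 km
  R4: 121.8347 km
  R5: 50.4155 km
  R6: 45.8503 km
  R7: 30.3250 km
  → nearest: R7 (30.3250 km)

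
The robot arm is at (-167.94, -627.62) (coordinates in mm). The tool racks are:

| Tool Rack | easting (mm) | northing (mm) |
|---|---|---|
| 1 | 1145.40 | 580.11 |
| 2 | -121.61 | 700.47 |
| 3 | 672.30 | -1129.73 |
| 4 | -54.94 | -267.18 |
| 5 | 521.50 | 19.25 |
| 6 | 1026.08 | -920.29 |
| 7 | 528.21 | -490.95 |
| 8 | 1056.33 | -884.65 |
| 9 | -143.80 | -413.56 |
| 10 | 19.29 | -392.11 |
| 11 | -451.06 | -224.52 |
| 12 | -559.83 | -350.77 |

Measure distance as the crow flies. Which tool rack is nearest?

Distances from (-167.94, -627.62):
1: 1784.23 mm
2: 1328.90 mm
3: 978.83 mm
4: 377.74 mm
5: 945.39 mm
6: 1229.37 mm
7: 709.44 mm
8: 1250.96 mm
9: 215.42 mm
10: 300.87 mm
11: 492.59 mm
12: 479.82 mm
Minimum: 9 at 215.42 mm.

9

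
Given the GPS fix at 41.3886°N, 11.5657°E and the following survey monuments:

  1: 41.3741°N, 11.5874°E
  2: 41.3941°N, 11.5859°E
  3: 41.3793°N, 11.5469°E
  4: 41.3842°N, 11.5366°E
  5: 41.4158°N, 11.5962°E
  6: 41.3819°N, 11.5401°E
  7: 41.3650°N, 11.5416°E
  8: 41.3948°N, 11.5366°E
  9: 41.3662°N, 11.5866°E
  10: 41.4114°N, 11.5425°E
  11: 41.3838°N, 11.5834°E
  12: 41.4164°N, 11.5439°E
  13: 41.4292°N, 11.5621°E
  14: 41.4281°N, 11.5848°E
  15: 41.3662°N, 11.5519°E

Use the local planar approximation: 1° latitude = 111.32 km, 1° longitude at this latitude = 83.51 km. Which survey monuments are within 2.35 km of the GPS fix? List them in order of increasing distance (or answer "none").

Distances from 41.3886°N, 11.5657°E:
1: √((-0.0145·111.32)² + (0.0217·83.51)²) = √(2.605448 + 3.283949) = 2.4268 km
2: √((0.0055·111.32)² + (0.0202·83.51)²) = √(0.374862 + 2.845638) = 1.7946 km
3: √((-0.0093·111.32)² + (-0.0188·83.51)²) = √(1.071796 + 2.464862) = 1.8806 km
4: √((-0.0044·111.32)² + (-0.0291·83.51)²) = √(0.239912 + 5.905585) = 2.4790 km
5: √((0.0272·111.32)² + (0.0305·83.51)²) = √(9.168203 + 6.487489) = 3.9567 km
6: √((-0.0067·111.32)² + (-0.0256·83.51)²) = √(0.556283 + 4.570428) = 2.2642 km
7: √((-0.0236·111.32)² + (-0.0241·83.51)²) = √(6.901928 + 4.050523) = 3.3094 km
8: √((0.0062·111.32)² + (-0.0291·83.51)²) = √(0.476354 + 5.905585) = 2.5263 km
9: √((-0.0224·111.32)² + (0.0209·83.51)²) = √(6.217881 + 3.046278) = 3.0437 km
10: √((0.0228·111.32)² + (-0.0232·83.51)²) = √(6.441931 + 3.753643) = 3.1931 km
11: √((-0.0048·111.32)² + (0.0177·83.51)²) = √(0.285515 + 2.184859) = 1.5717 km
12: √((0.0278·111.32)² + (-0.0218·83.51)²) = √(9.577143 + 3.314286) = 3.5905 km
13: √((0.0406·111.32)² + (-0.0036·83.51)²) = √(20.426712 + 0.090382) = 4.5296 km
14: √((0.0395·111.32)² + (0.0191·83.51)²) = √(19.334840 + 2.544156) = 4.6775 km
15: √((-0.0224·111.32)² + (-0.0138·83.51)²) = √(6.217881 + 1.328113) = 2.7470 km
Threshold 2.35 km: 11 (1.5717 km), 2 (1.7946 km), 3 (1.8806 km), 6 (2.2642 km) are within range.

11, 2, 3, 6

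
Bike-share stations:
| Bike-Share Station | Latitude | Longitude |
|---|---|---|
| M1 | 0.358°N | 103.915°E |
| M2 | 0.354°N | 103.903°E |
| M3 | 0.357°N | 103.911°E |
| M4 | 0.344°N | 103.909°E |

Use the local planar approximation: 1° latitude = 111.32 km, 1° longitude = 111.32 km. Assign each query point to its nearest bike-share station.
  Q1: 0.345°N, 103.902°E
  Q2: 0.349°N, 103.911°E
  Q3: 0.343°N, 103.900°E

Q1 at 0.345°N, 103.902°E:
  M1: √((0.013·111.32)² + (0.013·111.32)²) = √(2.09427207 + 2.09427207) = 2.046593 km
  M2: √((0.009·111.32)² + (0.001·111.32)²) = √(1.00376353 + 0.01239214) = 1.008045 km
  M3: √((0.012·111.32)² + (0.009·111.32)²) = √(1.78446851 + 1.00376353) = 1.669800 km
  M4: √((-0.001·111.32)² + (0.007·111.32)²) = √(0.01239214 + 0.60721498) = 0.787151 km
  → nearest: M4 (0.787151 km)
Q2 at 0.349°N, 103.911°E:
  M1: √((0.009·111.32)² + (0.004·111.32)²) = √(1.00376353 + 0.19827428) = 1.096375 km
  M2: √((0.005·111.32)² + (-0.008·111.32)²) = √(0.30980356 + 0.79309711) = 1.050191 km
  M3: √((0.008·111.32)² + (0.000·111.32)²) = √(0.79309711 + 0.00000000) = 0.890560 km
  M4: √((-0.005·111.32)² + (-0.002·111.32)²) = √(0.30980356 + 0.04956857) = 0.599477 km
  → nearest: M4 (0.599477 km)
Q3 at 0.343°N, 103.900°E:
  M1: √((0.015·111.32)² + (0.015·111.32)²) = √(2.78823204 + 2.78823204) = 2.361454 km
  M2: √((0.011·111.32)² + (0.003·111.32)²) = √(1.49944923 + 0.11152928) = 1.269243 km
  M3: √((0.014·111.32)² + (0.011·111.32)²) = √(2.42885991 + 1.49944923) = 1.981996 km
  M4: √((0.001·111.32)² + (0.009·111.32)²) = √(0.01239214 + 1.00376353) = 1.008045 km
  → nearest: M4 (1.008045 km)

Q1→M4; Q2→M4; Q3→M4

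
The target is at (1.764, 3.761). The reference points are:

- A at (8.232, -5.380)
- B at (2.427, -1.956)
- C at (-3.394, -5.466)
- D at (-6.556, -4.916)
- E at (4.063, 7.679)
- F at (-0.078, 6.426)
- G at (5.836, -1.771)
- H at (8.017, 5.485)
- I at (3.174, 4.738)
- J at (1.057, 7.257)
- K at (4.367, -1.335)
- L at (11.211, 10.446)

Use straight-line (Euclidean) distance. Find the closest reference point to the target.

Distances from (1.764, 3.761):
A: 11.198
B: 5.755
C: 10.571
D: 12.021
E: 4.543
F: 3.240
G: 6.869
H: 6.486
I: 1.715
J: 3.567
K: 5.722
L: 11.573
Minimum: I at 1.715.

I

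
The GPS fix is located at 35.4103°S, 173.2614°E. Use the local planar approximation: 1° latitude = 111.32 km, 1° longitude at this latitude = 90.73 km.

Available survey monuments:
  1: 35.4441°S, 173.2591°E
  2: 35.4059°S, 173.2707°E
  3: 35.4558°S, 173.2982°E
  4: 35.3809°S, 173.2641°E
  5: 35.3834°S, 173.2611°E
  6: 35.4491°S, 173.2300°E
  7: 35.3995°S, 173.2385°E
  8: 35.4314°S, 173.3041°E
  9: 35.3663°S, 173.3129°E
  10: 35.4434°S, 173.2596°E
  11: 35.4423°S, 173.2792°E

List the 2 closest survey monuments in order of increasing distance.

2, 7

Distances from 35.4103°S, 173.2614°E:
1: √((-0.0338·111.32)² + (-0.0023·90.73)²) = √(14.157279 + 0.043547) = 3.7684 km
2: √((0.0044·111.32)² + (0.0093·90.73)²) = √(0.239912 + 0.711980) = 0.9756 km
3: √((-0.0455·111.32)² + (0.0368·90.73)²) = √(25.654833 + 11.148013) = 6.0665 km
4: √((0.0294·111.32)² + (0.0027·90.73)²) = √(10.711272 + 0.060011) = 3.2820 km
5: √((0.0269·111.32)² + (-0.0003·90.73)²) = √(8.967078 + 0.000741) = 2.9946 km
6: √((-0.0388·111.32)² + (-0.0314·90.73)²) = √(18.655627 + 8.116357) = 5.1742 km
7: √((0.0108·111.32)² + (-0.0229·90.73)²) = √(1.445419 + 4.316908) = 2.4005 km
8: √((-0.0211·111.32)² + (0.0427·90.73)²) = √(5.517106 + 15.009201) = 4.5306 km
9: √((0.0440·111.32)² + (0.0515·90.73)²) = √(23.991188 + 21.833144) = 6.7694 km
10: √((-0.0331·111.32)² + (-0.0018·90.73)²) = √(13.576955 + 0.026671) = 3.6883 km
11: √((-0.0320·111.32)² + (0.0178·90.73)²) = √(12.689554 + 2.608206) = 3.9112 km
Sorted: 2 (0.9756 km) < 7 (2.4005 km) < 5 (2.9946 km) < 4 (3.2820 km) < …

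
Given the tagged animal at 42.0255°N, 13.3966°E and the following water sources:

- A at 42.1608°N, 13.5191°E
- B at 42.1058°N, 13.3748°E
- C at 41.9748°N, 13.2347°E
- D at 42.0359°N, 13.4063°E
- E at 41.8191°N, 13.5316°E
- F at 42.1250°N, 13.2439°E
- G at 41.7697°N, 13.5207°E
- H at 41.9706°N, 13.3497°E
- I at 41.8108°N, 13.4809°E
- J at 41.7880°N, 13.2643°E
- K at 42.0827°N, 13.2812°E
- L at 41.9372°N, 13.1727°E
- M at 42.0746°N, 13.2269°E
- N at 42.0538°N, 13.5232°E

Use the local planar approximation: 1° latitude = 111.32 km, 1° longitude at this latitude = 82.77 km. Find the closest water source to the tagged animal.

D

Distances from 42.0255°N, 13.3966°E:
A: 18.1565 km
B: 9.1193 km
C: 14.5405 km
D: 1.4089 km
E: 25.5494 km
F: 16.8056 km
G: 30.2716 km
H: 7.2401 km
I: 24.8981 km
J: 28.6166 km
K: 11.4795 km
L: 20.9777 km
M: 15.0721 km
N: 10.9420 km
Minimum: D at 1.4089 km.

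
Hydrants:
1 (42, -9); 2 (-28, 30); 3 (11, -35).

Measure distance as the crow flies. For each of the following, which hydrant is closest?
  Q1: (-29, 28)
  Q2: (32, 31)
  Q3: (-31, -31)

Q1→2; Q2→1; Q3→3

Q1 at (-29, 28):
  1: √((71)² + (-37)²) = √(5041.000 + 1369.000) = 80.1
  2: √((1)² + (2)²) = √(1.000 + 4.000) = 2.2
  3: √((40)² + (-63)²) = √(1600.000 + 3969.000) = 74.6
  → nearest: 2 (2.2)
Q2 at (32, 31):
  1: √((10)² + (-40)²) = √(100.000 + 1600.000) = 41.2
  2: √((-60)² + (-1)²) = √(3600.000 + 1.000) = 60.0
  3: √((-21)² + (-66)²) = √(441.000 + 4356.000) = 69.3
  → nearest: 1 (41.2)
Q3 at (-31, -31):
  1: √((73)² + (22)²) = √(5329.000 + 484.000) = 76.2
  2: √((3)² + (61)²) = √(9.000 + 3721.000) = 61.1
  3: √((42)² + (-4)²) = √(1764.000 + 16.000) = 42.2
  → nearest: 3 (42.2)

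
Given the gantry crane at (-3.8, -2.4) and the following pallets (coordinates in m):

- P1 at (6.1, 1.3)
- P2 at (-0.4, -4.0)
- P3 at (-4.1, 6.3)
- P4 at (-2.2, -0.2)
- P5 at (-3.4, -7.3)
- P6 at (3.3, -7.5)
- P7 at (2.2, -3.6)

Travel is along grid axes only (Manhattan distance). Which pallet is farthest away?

P1

Distances from (-3.8, -2.4):
P1: |9.9| + |3.7| = 9.9 + 3.7 = 13.6 m
P2: |3.4| + |-1.6| = 3.4 + 1.6 = 5.0 m
P3: |-0.3| + |8.7| = 0.3 + 8.7 = 9.0 m
P4: |1.6| + |2.2| = 1.6 + 2.2 = 3.8 m
P5: |0.4| + |-4.9| = 0.4 + 4.9 = 5.3 m
P6: |7.1| + |-5.1| = 7.1 + 5.1 = 12.2 m
P7: |6.0| + |-1.2| = 6.0 + 1.2 = 7.2 m
Maximum: P1 at 13.6 m.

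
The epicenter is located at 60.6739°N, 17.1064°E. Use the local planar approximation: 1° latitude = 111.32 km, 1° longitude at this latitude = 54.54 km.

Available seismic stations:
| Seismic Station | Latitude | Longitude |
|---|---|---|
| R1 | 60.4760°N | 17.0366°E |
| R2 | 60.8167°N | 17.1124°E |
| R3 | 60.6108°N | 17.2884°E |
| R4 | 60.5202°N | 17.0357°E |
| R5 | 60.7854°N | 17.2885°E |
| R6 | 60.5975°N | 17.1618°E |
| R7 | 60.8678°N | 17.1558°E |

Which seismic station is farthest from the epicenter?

R1

Distances from 60.6739°N, 17.1064°E:
R1: √((-0.1979·111.32)² + (-0.0698·54.54)²) = √(485.330946 + 14.492427) = 22.3567 km
R2: √((0.1428·111.32)² + (0.0060·54.54)²) = √(252.698585 + 0.107086) = 15.8999 km
R3: √((-0.0631·111.32)² + (0.1820·54.54)²) = √(49.340678 + 98.531035) = 12.1603 km
R4: √((-0.1537·111.32)² + (-0.0707·54.54)²) = √(292.748130 + 14.868566) = 17.5390 km
R5: √((0.1115·111.32)² + (0.1821·54.54)²) = √(154.062212 + 98.639340) = 15.8966 km
R6: √((-0.0764·111.32)² + (0.0554·54.54)²) = √(72.332440 + 9.129559) = 9.0256 km
R7: √((0.1939·111.32)² + (0.0494·54.54)²) = √(465.909980 + 7.259123) = 21.7525 km
Maximum: R1 at 22.3567 km.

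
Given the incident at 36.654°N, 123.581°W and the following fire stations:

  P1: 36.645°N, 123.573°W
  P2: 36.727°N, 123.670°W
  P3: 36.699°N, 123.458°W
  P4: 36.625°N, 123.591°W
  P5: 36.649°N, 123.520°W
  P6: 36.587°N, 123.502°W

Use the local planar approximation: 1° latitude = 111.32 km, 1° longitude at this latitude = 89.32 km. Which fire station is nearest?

P1

Distances from 36.654°N, 123.581°W:
P1: √((-0.009·111.32)² + (0.008·89.32)²) = √(1.00376 + 0.51060) = 1.231 km
P2: √((0.073·111.32)² + (-0.089·89.32)²) = √(66.03773 + 63.19423) = 11.368 km
P3: √((0.045·111.32)² + (0.123·89.32)²) = √(25.09409 + 120.70011) = 12.075 km
P4: √((-0.029·111.32)² + (-0.010·89.32)²) = √(10.42179 + 0.79781) = 3.350 km
P5: √((-0.005·111.32)² + (0.061·89.32)²) = √(0.30980 + 29.68637) = 5.477 km
P6: √((-0.067·111.32)² + (0.079·89.32)²) = √(55.62833 + 49.79109) = 10.267 km
Minimum: P1 at 1.231 km.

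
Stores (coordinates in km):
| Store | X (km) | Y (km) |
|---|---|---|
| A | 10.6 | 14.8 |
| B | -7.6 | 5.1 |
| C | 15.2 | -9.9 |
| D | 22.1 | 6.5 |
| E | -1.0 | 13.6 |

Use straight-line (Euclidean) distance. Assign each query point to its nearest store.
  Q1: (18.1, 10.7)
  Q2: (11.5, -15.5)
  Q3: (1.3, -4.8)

Q1→D; Q2→C; Q3→B

Q1 at (18.1, 10.7):
  A: 8.5 km
  B: 26.3 km
  C: 20.8 km
  D: 5.8 km
  E: 19.3 km
  → nearest: D (5.8 km)
Q2 at (11.5, -15.5):
  A: 30.3 km
  B: 28.1 km
  C: 6.7 km
  D: 24.4 km
  E: 31.7 km
  → nearest: C (6.7 km)
Q3 at (1.3, -4.8):
  A: 21.7 km
  B: 13.3 km
  C: 14.8 km
  D: 23.7 km
  E: 18.5 km
  → nearest: B (13.3 km)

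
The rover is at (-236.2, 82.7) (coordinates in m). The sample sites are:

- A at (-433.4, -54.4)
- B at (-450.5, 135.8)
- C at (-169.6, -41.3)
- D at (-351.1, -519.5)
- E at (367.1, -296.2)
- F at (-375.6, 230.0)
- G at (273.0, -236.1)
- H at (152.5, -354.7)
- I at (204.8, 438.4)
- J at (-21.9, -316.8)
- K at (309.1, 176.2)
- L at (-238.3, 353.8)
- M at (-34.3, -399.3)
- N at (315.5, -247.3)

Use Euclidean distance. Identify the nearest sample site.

Distances from (-236.2, 82.7):
A: 240.2 m
B: 220.8 m
C: 140.8 m
D: 613.1 m
E: 712.4 m
F: 202.8 m
G: 600.8 m
H: 585.2 m
I: 566.6 m
J: 453.3 m
K: 553.3 m
L: 271.1 m
M: 522.6 m
N: 642.9 m
Minimum: C at 140.8 m.

C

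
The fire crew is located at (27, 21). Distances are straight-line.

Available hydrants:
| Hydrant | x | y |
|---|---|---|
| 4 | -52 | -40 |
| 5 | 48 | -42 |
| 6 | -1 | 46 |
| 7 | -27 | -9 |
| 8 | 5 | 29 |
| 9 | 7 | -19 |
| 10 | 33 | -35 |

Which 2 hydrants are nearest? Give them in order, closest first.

Distances from (27, 21):
4: √((-79)² + (-61)²) = √(6241.000 + 3721.000) = 99.8
5: √((21)² + (-63)²) = √(441.000 + 3969.000) = 66.4
6: √((-28)² + (25)²) = √(784.000 + 625.000) = 37.5
7: √((-54)² + (-30)²) = √(2916.000 + 900.000) = 61.8
8: √((-22)² + (8)²) = √(484.000 + 64.000) = 23.4
9: √((-20)² + (-40)²) = √(400.000 + 1600.000) = 44.7
10: √((6)² + (-56)²) = √(36.000 + 3136.000) = 56.3
Sorted: 8 (23.4) < 6 (37.5) < 9 (44.7) < 10 (56.3) < …

8, 6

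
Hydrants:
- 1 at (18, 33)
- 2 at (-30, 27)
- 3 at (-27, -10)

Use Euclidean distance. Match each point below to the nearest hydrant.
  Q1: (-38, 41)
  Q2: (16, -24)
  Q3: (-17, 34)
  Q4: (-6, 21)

Q1→2; Q2→3; Q3→2; Q4→2

Q1 at (-38, 41):
  1: 56.6
  2: 16.1
  3: 52.2
  → nearest: 2 (16.1)
Q2 at (16, -24):
  1: 57.0
  2: 68.7
  3: 45.2
  → nearest: 3 (45.2)
Q3 at (-17, 34):
  1: 35.0
  2: 14.8
  3: 45.1
  → nearest: 2 (14.8)
Q4 at (-6, 21):
  1: 26.8
  2: 24.7
  3: 37.4
  → nearest: 2 (24.7)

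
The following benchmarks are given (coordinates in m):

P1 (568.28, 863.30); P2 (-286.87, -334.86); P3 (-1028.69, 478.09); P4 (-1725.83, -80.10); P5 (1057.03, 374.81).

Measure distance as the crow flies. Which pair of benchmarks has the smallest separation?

P1 and P5

Pairwise distances:
P1–P2: 1472.03 m
P1–P3: 1642.77 m
P1–P4: 2480.51 m
P1–P5: 691.01 m
P2–P3: 1100.54 m
P2–P4: 1461.34 m
P2–P5: 1519.77 m
P3–P4: 893.07 m
P3–P5: 2088.28 m
P4–P5: 2819.80 m
Closest pair: P1–P5 at 691.01 m.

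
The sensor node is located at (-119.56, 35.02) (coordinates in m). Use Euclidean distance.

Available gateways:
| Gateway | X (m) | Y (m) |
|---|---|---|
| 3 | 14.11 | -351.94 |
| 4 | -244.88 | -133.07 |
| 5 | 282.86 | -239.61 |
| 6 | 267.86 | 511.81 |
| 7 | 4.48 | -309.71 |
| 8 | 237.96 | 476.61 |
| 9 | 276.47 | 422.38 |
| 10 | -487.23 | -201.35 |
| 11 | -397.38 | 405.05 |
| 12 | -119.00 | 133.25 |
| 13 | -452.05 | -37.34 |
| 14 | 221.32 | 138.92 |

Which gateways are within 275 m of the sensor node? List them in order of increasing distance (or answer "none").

Distances from (-119.56, 35.02):
3: √((133.67)² + (-386.96)²) = √(17867.6689 + 149738.0416) = 409.40 m
4: √((-125.32)² + (-168.09)²) = √(15705.1024 + 28254.2481) = 209.66 m
5: √((402.42)² + (-274.63)²) = √(161941.8564 + 75421.6369) = 487.20 m
6: √((387.42)² + (476.79)²) = √(150094.2564 + 227328.7041) = 614.35 m
7: √((124.04)² + (-344.73)²) = √(15385.9216 + 118838.7729) = 366.37 m
8: √((357.52)² + (441.59)²) = √(127820.5504 + 195001.7281) = 568.17 m
9: √((396.03)² + (387.36)²) = √(156839.7609 + 150047.7696) = 553.97 m
10: √((-367.67)² + (-236.37)²) = √(135181.2289 + 55870.7769) = 437.09 m
11: √((-277.82)² + (370.03)²) = √(77183.9524 + 136922.2009) = 462.72 m
12: √((0.56)² + (98.23)²) = √(0.3136 + 9649.1329) = 98.23 m
13: √((-332.49)² + (-72.36)²) = √(110549.6001 + 5235.9696) = 340.27 m
14: √((340.88)² + (103.90)²) = √(116199.1744 + 10795.2100) = 356.36 m
Threshold 275 m: 12 (98.23 m), 4 (209.66 m) are within range.

12, 4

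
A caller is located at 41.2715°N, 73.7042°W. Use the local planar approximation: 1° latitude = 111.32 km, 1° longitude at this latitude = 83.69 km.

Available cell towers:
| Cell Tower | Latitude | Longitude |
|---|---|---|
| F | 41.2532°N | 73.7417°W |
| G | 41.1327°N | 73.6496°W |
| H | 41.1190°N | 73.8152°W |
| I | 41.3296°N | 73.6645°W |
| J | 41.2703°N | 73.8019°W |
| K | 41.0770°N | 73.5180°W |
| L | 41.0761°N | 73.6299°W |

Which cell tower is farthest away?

K

Distances from 41.2715°N, 73.7042°W:
F: 3.7416 km
G: 16.1127 km
H: 19.3518 km
I: 7.2712 km
J: 8.1776 km
K: 26.6764 km
L: 22.6233 km
Maximum: K at 26.6764 km.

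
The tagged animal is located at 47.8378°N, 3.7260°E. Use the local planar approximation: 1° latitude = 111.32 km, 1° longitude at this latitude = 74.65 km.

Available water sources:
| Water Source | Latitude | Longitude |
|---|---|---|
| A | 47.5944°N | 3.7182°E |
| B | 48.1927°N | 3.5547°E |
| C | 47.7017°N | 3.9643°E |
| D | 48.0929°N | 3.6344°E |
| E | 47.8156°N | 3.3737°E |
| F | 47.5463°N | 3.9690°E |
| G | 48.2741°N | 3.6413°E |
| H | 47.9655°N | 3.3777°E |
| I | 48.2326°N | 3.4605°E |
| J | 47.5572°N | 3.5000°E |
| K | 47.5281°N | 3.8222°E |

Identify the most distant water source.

Distances from 47.8378°N, 3.7260°E:
A: √((-0.2434·111.32)² + (-0.0078·74.65)²) = √(734.154632 + 0.339038) = 27.1015 km
B: √((0.3549·111.32)² + (-0.1713·74.65)²) = √(1560.840028 + 163.521307) = 41.5254 km
C: √((-0.1361·111.32)² + (0.2383·74.65)²) = √(229.542256 + 316.451901) = 23.3665 km
D: √((0.2551·111.32)² + (-0.0916·74.65)²) = √(806.431183 + 46.757423) = 29.2094 km
E: √((-0.0222·111.32)² + (-0.3523·74.65)²) = √(6.107343 + 691.647658) = 26.4151 km
F: √((-0.2915·111.32)² + (0.2430·74.65)²) = √(1052.988222 + 329.057786) = 37.1759 km
G: √((0.4363·111.32)² + (-0.0847·74.65)²) = √(2358.939601 + 39.978495) = 48.9788 km
H: √((0.1277·111.32)² + (-0.3483·74.65)²) = √(202.082260 + 676.030940) = 29.6330 km
I: √((0.3948·111.32)² + (-0.2655·74.65)²) = √(1931.526555 + 392.815553) = 48.2114 km
J: √((-0.2806·111.32)² + (-0.2260·74.65)²) = √(975.712185 + 284.627267) = 35.5013 km
K: √((-0.3097·111.32)² + (0.0962·74.65)²) = √(1188.581061 + 51.571501) = 35.2158 km
Maximum: G at 48.9788 km.

G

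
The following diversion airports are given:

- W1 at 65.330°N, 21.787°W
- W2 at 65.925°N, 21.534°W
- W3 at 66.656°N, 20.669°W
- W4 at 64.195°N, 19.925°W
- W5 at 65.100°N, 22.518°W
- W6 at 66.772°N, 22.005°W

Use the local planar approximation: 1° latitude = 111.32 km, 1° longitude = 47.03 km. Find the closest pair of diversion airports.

W1 and W5

Pairwise distances:
W1–W2: 67.296 km
W1–W3: 156.695 km
W1–W4: 153.728 km
W1–W5: 42.866 km
W1–W6: 160.851 km
W2–W3: 90.977 km
W2–W4: 206.917 km
W2–W5: 102.840 km
W2–W6: 96.855 km
W3–W4: 276.184 km
W3–W5: 193.817 km
W3–W6: 64.145 km
W4–W5: 158.180 km
W4–W6: 303.092 km
W5–W6: 187.684 km
Closest pair: W1–W5 at 42.866 km.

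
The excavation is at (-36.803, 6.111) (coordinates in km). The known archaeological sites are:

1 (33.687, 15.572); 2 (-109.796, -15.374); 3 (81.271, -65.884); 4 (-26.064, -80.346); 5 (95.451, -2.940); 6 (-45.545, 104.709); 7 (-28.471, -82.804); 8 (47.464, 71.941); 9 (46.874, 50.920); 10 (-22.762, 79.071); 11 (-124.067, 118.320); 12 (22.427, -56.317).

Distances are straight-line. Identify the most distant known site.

Distances from (-36.803, 6.111):
1: 71.122 km
2: 76.089 km
3: 138.292 km
4: 87.121 km
5: 132.563 km
6: 98.985 km
7: 89.305 km
8: 106.932 km
9: 94.919 km
10: 74.299 km
11: 142.147 km
12: 86.055 km
Maximum: 11 at 142.147 km.

11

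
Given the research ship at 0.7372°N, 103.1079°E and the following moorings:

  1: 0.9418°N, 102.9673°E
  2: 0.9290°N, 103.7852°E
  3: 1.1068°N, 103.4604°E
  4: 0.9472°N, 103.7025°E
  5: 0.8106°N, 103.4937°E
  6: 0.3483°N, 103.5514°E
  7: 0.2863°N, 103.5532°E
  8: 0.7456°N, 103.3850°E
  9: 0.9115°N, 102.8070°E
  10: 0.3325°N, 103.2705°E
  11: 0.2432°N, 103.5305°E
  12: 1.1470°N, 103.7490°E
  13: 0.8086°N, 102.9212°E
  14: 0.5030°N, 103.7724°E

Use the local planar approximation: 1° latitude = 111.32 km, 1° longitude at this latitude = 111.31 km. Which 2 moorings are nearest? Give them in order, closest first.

13, 1

Distances from 0.7372°N, 103.1079°E:
1: √((0.2046·111.32)² + (-0.1406·111.31)²) = √(518.749456 + 244.928322) = 27.6347 km
2: √((0.1918·111.32)² + (0.6773·111.31)²) = √(455.872717 + 5683.691755) = 78.3554 km
3: √((0.3696·111.32)² + (0.3525·111.31)²) = √(1692.818203 + 1539.524512) = 56.8537 km
4: √((0.2100·111.32)² + (0.5946·111.31)²) = √(546.493480 + 4380.444430) = 70.1921 km
5: √((0.0734·111.32)² + (0.3858·111.31)²) = √(66.763411 + 1844.135432) = 43.7138 km
6: √((-0.3889·111.32)² + (0.4435·111.31)²) = √(1874.227395 + 2437.000475) = 65.6599 km
7: √((-0.4509·111.32)² + (0.4453·111.31)²) = √(2519.456509 + 2456.822358) = 70.5427 km
8: √((0.0084·111.32)² + (0.2771·111.31)²) = √(0.874390 + 951.352398) = 30.8582 km
9: √((0.1743·111.32)² + (-0.3009·111.31)²) = √(376.479358 + 1121.793040) = 38.7075 km
10: √((-0.4047·111.32)² + (0.1626·111.31)²) = √(2029.610982 + 327.574018) = 48.5508 km
11: √((-0.4940·111.32)² + (0.4226·111.31)²) = √(3024.128863 + 2212.724533) = 72.3661 km
12: √((0.4098·111.32)² + (0.6411·111.31)²) = √(2081.087322 + 5092.369628) = 84.6963 km
13: √((0.0714·111.32)² + (-0.1867·111.31)²) = √(63.174646 + 431.873943) = 22.2497 km
14: √((-0.2342·111.32)² + (0.6645·111.31)²) = √(679.704549 + 5470.894451) = 78.4258 km
Sorted: 13 (22.2497 km) < 1 (27.6347 km) < 8 (30.8582 km) < 9 (38.7075 km) < …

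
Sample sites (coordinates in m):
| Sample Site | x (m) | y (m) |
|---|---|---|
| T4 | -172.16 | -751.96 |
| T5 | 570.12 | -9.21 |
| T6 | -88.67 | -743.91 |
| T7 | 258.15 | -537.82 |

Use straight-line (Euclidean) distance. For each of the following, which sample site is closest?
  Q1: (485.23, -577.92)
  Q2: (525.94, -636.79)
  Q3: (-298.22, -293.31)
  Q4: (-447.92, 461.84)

Q1→T7; Q2→T7; Q3→T4; Q4→T5

Q1 at (485.23, -577.92):
  T4: 680.04 m
  T5: 575.01 m
  T6: 597.42 m
  T7: 230.59 m
  → nearest: T7 (230.59 m)
Q2 at (525.94, -636.79):
  T4: 707.54 m
  T5: 629.13 m
  T6: 623.88 m
  T7: 285.49 m
  → nearest: T7 (285.49 m)
Q3 at (-298.22, -293.31):
  T4: 475.66 m
  T5: 913.63 m
  T6: 496.94 m
  T7: 607.73 m
  → nearest: T4 (475.66 m)
Q4 at (-447.92, 461.84):
  T4: 1244.73 m
  T5: 1121.74 m
  T6: 1258.13 m
  T7: 1223.87 m
  → nearest: T5 (1121.74 m)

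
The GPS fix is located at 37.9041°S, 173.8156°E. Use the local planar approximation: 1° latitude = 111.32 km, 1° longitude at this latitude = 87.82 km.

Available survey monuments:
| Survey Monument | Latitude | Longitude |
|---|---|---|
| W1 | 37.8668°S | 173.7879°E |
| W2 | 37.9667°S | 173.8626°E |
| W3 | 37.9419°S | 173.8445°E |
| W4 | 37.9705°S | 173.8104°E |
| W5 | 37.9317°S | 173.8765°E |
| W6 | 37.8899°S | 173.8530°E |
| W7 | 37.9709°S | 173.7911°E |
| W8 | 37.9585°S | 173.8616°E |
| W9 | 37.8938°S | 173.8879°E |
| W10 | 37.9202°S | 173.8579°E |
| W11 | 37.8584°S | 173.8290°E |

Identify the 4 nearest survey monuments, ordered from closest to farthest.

Distances from 37.9041°S, 173.8156°E:
W1: 4.8123 km
W2: 8.0993 km
W3: 4.9140 km
W4: 7.4057 km
W5: 6.1679 km
W6: 3.6451 km
W7: 7.7412 km
W8: 7.2796 km
W9: 6.4521 km
W10: 4.1245 km
W11: 5.2217 km
Sorted: W6 (3.6451 km) < W10 (4.1245 km) < W1 (4.8123 km) < W3 (4.9140 km) < W11 (5.2217 km) < W5 (6.1679 km) < …

W6, W10, W1, W3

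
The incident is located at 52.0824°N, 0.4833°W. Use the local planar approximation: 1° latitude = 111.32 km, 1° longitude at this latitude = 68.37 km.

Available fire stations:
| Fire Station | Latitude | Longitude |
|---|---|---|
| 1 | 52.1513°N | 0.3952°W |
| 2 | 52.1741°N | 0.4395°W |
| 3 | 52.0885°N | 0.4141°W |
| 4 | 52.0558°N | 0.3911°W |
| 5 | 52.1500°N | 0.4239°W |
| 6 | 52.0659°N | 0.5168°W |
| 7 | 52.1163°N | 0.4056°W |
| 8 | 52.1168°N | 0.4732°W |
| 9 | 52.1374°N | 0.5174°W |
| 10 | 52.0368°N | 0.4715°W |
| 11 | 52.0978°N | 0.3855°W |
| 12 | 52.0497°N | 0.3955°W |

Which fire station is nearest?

6

Distances from 52.0824°N, 0.4833°W:
1: 9.7524 km
2: 10.6382 km
3: 4.7797 km
4: 6.9646 km
5: 8.5512 km
6: 2.9359 km
7: 6.5163 km
8: 3.8912 km
9: 6.5515 km
10: 5.1399 km
11: 6.9029 km
12: 7.0204 km
Minimum: 6 at 2.9359 km.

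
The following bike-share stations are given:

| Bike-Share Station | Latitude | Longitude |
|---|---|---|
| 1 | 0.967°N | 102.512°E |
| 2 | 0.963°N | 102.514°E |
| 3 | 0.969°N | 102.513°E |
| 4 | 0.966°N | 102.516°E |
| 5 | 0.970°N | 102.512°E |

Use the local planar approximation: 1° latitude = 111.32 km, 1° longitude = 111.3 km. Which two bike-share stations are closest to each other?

3 and 5

Pairwise distances:
1–2: 0.498 km
1–3: 0.249 km
1–4: 0.459 km
1–5: 0.334 km
2–3: 0.677 km
2–4: 0.401 km
2–5: 0.810 km
3–4: 0.472 km
3–5: 0.157 km
4–5: 0.630 km
Closest pair: 3–5 at 0.157 km.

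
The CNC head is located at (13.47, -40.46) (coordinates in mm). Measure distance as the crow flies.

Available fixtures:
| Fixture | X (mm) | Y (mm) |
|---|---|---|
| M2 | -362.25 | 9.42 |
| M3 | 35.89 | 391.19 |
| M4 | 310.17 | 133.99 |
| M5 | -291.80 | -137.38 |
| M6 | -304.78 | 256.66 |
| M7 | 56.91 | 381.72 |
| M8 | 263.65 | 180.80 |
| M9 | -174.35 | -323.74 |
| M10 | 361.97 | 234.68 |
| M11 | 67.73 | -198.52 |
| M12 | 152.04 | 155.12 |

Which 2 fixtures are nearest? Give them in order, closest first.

Distances from (13.47, -40.46):
M2: 379.02 mm
M3: 432.23 mm
M4: 344.19 mm
M5: 320.29 mm
M6: 435.39 mm
M7: 424.41 mm
M8: 333.99 mm
M9: 339.89 mm
M10: 444.02 mm
M11: 167.11 mm
M12: 239.69 mm
Sorted: M11 (167.11 mm) < M12 (239.69 mm) < M5 (320.29 mm) < M8 (333.99 mm) < …

M11, M12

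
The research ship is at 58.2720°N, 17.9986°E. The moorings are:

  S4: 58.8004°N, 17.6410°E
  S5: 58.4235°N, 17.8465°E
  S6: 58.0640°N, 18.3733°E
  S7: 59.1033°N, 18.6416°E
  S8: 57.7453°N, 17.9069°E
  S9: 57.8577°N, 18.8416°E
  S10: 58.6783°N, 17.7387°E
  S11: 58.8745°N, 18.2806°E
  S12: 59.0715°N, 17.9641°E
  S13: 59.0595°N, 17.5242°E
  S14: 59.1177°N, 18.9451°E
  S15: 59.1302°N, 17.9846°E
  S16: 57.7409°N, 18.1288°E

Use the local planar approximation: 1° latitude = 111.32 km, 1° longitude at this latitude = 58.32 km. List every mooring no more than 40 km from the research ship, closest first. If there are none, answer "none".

S5, S6

Distances from 58.2720°N, 17.9986°E:
S4: √((0.5284·111.32)² + (-0.3576·58.32)²) = √(3459.967451 + 434.940702) = 62.4092 km
S5: √((0.1515·111.32)² + (-0.1521·58.32)²) = √(284.427550 + 78.685274) = 19.0555 km
S6: √((-0.2080·111.32)² + (0.3747·58.32)²) = √(536.133649 + 477.531931) = 31.8381 km
S7: √((0.8313·111.32)² + (0.6430·58.32)²) = √(8563.710085 + 1406.232000) = 99.8496 km
S8: √((-0.5267·111.32)² + (-0.0917·58.32)²) = √(3437.740036 + 28.600505) = 58.8756 km
S9: √((-0.4143·111.32)² + (0.8430·58.32)²) = √(2127.042962 + 2417.075297) = 67.4101 km
S10: √((0.4063·111.32)² + (-0.2599·58.32)²) = √(2045.691026 + 229.745805) = 47.7015 km
S11: √((0.6025·111.32)² + (0.2820·58.32)²) = √(4498.425142 + 270.478810) = 69.0573 km
S12: √((0.7995·111.32)² + (-0.0345·58.32)²) = √(7921.060520 + 4.048305) = 89.0231 km
S13: √((0.7875·111.32)² + (-0.4744·58.32)²) = √(7685.064560 + 765.463332) = 91.9268 km
S14: √((0.8457·111.32)² + (0.9465·58.32)²) = √(8862.965454 + 3047.026752) = 109.1329 km
S15: √((0.8582·111.32)² + (-0.0140·58.32)²) = √(9126.902597 + 0.666640) = 95.5383 km
S16: √((-0.5311·111.32)² + (0.1302·58.32)²) = √(3495.417033 + 57.657658) = 59.6077 km
Threshold 40 km: S5 (19.0555 km), S6 (31.8381 km) are within range.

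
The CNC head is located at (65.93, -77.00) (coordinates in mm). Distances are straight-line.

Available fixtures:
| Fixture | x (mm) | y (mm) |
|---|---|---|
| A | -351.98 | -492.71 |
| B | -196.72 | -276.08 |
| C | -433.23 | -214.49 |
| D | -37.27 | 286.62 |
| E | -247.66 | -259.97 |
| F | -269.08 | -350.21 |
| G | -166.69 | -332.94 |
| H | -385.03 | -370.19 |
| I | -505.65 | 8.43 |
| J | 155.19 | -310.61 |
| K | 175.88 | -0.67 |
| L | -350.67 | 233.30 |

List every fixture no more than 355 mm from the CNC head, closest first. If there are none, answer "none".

Distances from (65.93, -77.00):
A: 589.46 mm
B: 329.57 mm
C: 517.75 mm
D: 377.98 mm
E: 363.07 mm
F: 432.29 mm
G: 345.86 mm
H: 537.89 mm
I: 577.93 mm
J: 250.08 mm
K: 133.85 mm
L: 519.46 mm
Threshold 355 mm: K (133.85 mm), J (250.08 mm), B (329.57 mm), G (345.86 mm) are within range.

K, J, B, G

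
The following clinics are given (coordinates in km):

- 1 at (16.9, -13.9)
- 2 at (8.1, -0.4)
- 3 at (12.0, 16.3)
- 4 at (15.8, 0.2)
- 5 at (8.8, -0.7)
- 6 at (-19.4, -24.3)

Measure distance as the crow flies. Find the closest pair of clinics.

Pairwise distances:
1–2: 16.1 km
1–3: 30.6 km
1–4: 14.1 km
1–5: 15.5 km
1–6: 37.8 km
2–3: 17.1 km
2–4: 7.7 km
2–5: 0.8 km
2–6: 36.4 km
3–4: 16.5 km
3–5: 17.3 km
3–6: 51.3 km
4–5: 7.1 km
4–6: 42.9 km
5–6: 36.8 km
Closest pair: 2–5 at 0.8 km.

2 and 5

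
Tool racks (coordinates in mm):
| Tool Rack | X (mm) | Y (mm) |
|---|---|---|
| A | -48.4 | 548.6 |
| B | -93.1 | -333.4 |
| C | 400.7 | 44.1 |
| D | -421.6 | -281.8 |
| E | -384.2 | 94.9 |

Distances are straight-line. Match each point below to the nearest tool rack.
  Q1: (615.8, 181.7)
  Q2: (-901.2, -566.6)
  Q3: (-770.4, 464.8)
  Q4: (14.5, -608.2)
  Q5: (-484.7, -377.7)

Q1→C; Q2→D; Q3→E; Q4→B; Q5→D

Q1 at (615.8, 181.7):
  A: 758.8 mm
  B: 876.3 mm
  C: 255.3 mm
  D: 1136.2 mm
  E: 1003.8 mm
  → nearest: C (255.3 mm)
Q2 at (-901.2, -566.6):
  A: 1403.9 mm
  B: 841.1 mm
  C: 1438.0 mm
  D: 557.8 mm
  E: 839.6 mm
  → nearest: D (557.8 mm)
Q3 at (-770.4, 464.8):
  A: 726.8 mm
  B: 1046.8 mm
  C: 1244.4 mm
  D: 824.1 mm
  E: 534.8 mm
  → nearest: E (534.8 mm)
Q4 at (14.5, -608.2):
  A: 1158.5 mm
  B: 295.1 mm
  C: 758.1 mm
  D: 544.7 mm
  E: 808.3 mm
  → nearest: B (295.1 mm)
Q5 at (-484.7, -377.7):
  A: 1023.9 mm
  B: 394.1 mm
  C: 980.7 mm
  D: 114.8 mm
  E: 483.2 mm
  → nearest: D (114.8 mm)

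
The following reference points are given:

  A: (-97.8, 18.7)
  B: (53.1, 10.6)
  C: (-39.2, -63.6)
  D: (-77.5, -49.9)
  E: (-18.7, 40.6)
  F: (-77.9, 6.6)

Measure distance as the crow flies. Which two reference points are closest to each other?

Pairwise distances:
A–F: 23.3
C–D: 40.7
D–F: 56.5
E–F: 68.3
A–D: 71.5
B–E: 77.8
C–F: 80.2
A–E: 82.1
A–C: 101.0
C–E: 106.2
D–E: 107.9
B–C: 118.4
B–F: 131.1
B–D: 143.9
A–B: 151.1
Closest pair: A–F at 23.3.

A and F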